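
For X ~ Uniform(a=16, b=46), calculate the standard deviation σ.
8.6603

We have X ~ Uniform(a=16, b=46).

For a Uniform distribution with a=16, b=46:
σ = √Var(X) = 8.6603

The standard deviation is the square root of the variance.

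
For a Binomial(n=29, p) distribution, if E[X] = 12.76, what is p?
p = 0.44

For a Binomial(n, p) distribution:
E[X] = n × p

Given n = 29 and E[X] = 12.76:
12.76 = 29 × p
p = 12.76 / 29 = 0.44

Verification: Binomial(29, 0.44) has E[X] = 12.76 ✓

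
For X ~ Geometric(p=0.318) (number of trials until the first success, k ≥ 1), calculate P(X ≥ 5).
0.216340

We have X ~ Geometric(p=0.318) (number of trials until the first success, k ≥ 1).

For discrete distributions, P(X ≥ 5) = 1 - P(X ≤ 4).

P(X ≤ 4) = 0.783660
P(X ≥ 5) = 1 - 0.783660 = 0.216340

So there's approximately a 21.6% chance that X is at least 5.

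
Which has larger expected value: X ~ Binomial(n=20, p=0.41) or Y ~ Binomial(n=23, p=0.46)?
Y has larger mean (10.5800 > 8.2000)

Compute the expected value for each distribution:

X ~ Binomial(n=20, p=0.41):
E[X] = 8.2000

Y ~ Binomial(n=23, p=0.46):
E[Y] = 10.5800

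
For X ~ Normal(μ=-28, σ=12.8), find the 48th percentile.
-28.6420

We have X ~ Normal(μ=-28, σ=12.8).

We want to find x such that P(X ≤ x) = 0.48.

This is the 48th percentile, which means 48% of values fall below this point.

Using the inverse CDF (quantile function):
x = F⁻¹(0.48) = -28.6420

Verification: P(X ≤ -28.6420) = 0.48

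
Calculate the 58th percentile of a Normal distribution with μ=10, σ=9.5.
11.9180

We have X ~ Normal(μ=10, σ=9.5).

We want to find x such that P(X ≤ x) = 0.58.

This is the 58th percentile, which means 58% of values fall below this point.

Using the inverse CDF (quantile function):
x = F⁻¹(0.58) = 11.9180

Verification: P(X ≤ 11.9180) = 0.58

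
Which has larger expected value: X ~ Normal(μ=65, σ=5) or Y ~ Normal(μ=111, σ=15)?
Y has larger mean (111.0000 > 65.0000)

Compute the expected value for each distribution:

X ~ Normal(μ=65, σ=5):
E[X] = 65.0000

Y ~ Normal(μ=111, σ=15):
E[Y] = 111.0000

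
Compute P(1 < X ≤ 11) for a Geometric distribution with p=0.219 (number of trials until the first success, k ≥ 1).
0.715058

We have X ~ Geometric(p=0.219) (number of trials until the first success, k ≥ 1).

To find P(1 < X ≤ 11), we use:
P(1 < X ≤ 11) = P(X ≤ 11) - P(X ≤ 1)
                 = F(11) - F(1)
                 = 0.934058 - 0.219000
                 = 0.715058

So there's approximately a 71.5% chance that X falls in this range.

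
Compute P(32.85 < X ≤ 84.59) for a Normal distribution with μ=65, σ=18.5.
0.814062

We have X ~ Normal(μ=65, σ=18.5).

To find P(32.85 < X ≤ 84.59), we use:
P(32.85 < X ≤ 84.59) = P(X ≤ 84.59) - P(X ≤ 32.85)
                 = F(84.59) - F(32.85)
                 = 0.855182 - 0.041120
                 = 0.814062

So there's approximately a 81.4% chance that X falls in this range.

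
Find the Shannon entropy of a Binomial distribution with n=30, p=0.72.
2.3158 nats

We have X ~ Binomial(n=30, p=0.72).

The Shannon entropy measures the uncertainty or information content of the distribution.

For a Binomial distribution with n=30, p=0.72:
H(X) = 2.3158 nats

(In bits, this would be 3.3409 bits.)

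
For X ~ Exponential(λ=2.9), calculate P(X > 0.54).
0.208879

We have X ~ Exponential(λ=2.9).

P(X > 0.54) = 1 - P(X ≤ 0.54)
                = 1 - F(0.54)
                = 1 - 0.791121
                = 0.208879

So there's approximately a 20.9% chance that X exceeds 0.54.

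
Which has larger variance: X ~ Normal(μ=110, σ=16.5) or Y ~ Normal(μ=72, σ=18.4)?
Y has larger variance (338.5600 > 272.2500)

Compute the variance for each distribution:

X ~ Normal(μ=110, σ=16.5):
Var(X) = 272.2500

Y ~ Normal(μ=72, σ=18.4):
Var(Y) = 338.5600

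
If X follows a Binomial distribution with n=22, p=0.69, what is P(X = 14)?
0.151223

We have X ~ Binomial(n=22, p=0.69).

For a Binomial distribution, the PMF gives us the probability of each outcome.

Using the PMF formula:
P(X = 14) = 0.151223

Rounded to 4 decimal places: 0.1512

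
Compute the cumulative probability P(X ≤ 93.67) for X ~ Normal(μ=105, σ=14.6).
0.218866

We have X ~ Normal(μ=105, σ=14.6).

The CDF gives us P(X ≤ k).

Using the CDF:
P(X ≤ 93.67) = 0.218866

This means there's approximately a 21.9% chance that X is at most 93.67.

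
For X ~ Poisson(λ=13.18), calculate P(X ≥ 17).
0.177712

We have X ~ Poisson(λ=13.18).

For discrete distributions, P(X ≥ 17) = 1 - P(X ≤ 16).

P(X ≤ 16) = 0.822288
P(X ≥ 17) = 1 - 0.822288 = 0.177712

So there's approximately a 17.8% chance that X is at least 17.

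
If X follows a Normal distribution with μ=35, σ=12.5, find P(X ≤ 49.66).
0.879562

We have X ~ Normal(μ=35, σ=12.5).

The CDF gives us P(X ≤ k).

Using the CDF:
P(X ≤ 49.66) = 0.879562

This means there's approximately a 88.0% chance that X is at most 49.66.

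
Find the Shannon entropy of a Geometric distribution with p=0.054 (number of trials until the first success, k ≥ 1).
3.8913 nats

We have X ~ Geometric(p=0.054) (number of trials until the first success, k ≥ 1).

The Shannon entropy measures the uncertainty or information content of the distribution.

For a Geometric distribution with p=0.054 (number of trials until the first success, k ≥ 1):
H(X) = 3.8913 nats

(In bits, this would be 5.6139 bits.)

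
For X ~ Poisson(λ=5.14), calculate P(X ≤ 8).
0.922383

We have X ~ Poisson(λ=5.14).

The CDF gives us P(X ≤ k).

Using the CDF:
P(X ≤ 8) = 0.922383

This means there's approximately a 92.2% chance that X is at most 8.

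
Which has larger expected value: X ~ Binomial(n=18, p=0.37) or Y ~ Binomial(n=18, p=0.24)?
X has larger mean (6.6600 > 4.3200)

Compute the expected value for each distribution:

X ~ Binomial(n=18, p=0.37):
E[X] = 6.6600

Y ~ Binomial(n=18, p=0.24):
E[Y] = 4.3200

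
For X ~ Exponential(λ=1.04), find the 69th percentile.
1.1261

We have X ~ Exponential(λ=1.04).

We want to find x such that P(X ≤ x) = 0.69.

This is the 69th percentile, which means 69% of values fall below this point.

Using the inverse CDF (quantile function):
x = F⁻¹(0.69) = 1.1261

Verification: P(X ≤ 1.1261) = 0.69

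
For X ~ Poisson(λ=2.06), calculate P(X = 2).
0.270432

We have X ~ Poisson(λ=2.06).

For a Poisson distribution, the PMF gives us the probability of each outcome.

Using the PMF formula:
P(X = 2) = 0.270432

Rounded to 4 decimal places: 0.2704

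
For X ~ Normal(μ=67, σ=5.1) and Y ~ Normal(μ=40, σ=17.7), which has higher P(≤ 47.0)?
Y has higher probability (P(Y ≤ 47.0) = 0.6538 > P(X ≤ 47.0) = 0.0000)

Compute P(≤ 47.0) for each distribution:

X ~ Normal(μ=67, σ=5.1):
P(X ≤ 47.0) = 0.0000

Y ~ Normal(μ=40, σ=17.7):
P(Y ≤ 47.0) = 0.6538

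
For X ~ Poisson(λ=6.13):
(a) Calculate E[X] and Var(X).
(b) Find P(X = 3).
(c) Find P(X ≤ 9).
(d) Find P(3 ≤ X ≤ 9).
(a) E[X] = 6.1300, Var(X) = 6.1300
(b) P(X = 3) = 0.083561
(c) P(X ≤ 9) = 0.906836
(d) P(3 ≤ X ≤ 9) = 0.850423

We have X ~ Poisson(λ=6.13).

(a) Moments:
E[X] = 6.1300
Var(X) = 6.1300
σ = √Var(X) = 2.4759

(b) Point probability using PMF:
P(X = 3) = 0.083561

(c) Cumulative probability using CDF:
P(X ≤ 9) = F(9) = 0.906836

(d) Range probability:
P(3 ≤ X ≤ 9) = P(X ≤ 9) - P(X ≤ 2)
                   = F(9) - F(2)
                   = 0.906836 - 0.056414
                   = 0.850423

This means approximately 85.0% of outcomes fall in the interval [3, 9].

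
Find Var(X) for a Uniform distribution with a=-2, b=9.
10.0833

We have X ~ Uniform(a=-2, b=9).

For a Uniform distribution with a=-2, b=9:
Var(X) = 10.0833

The variance measures the spread of the distribution around the mean.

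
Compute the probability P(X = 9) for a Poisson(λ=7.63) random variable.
0.117298

We have X ~ Poisson(λ=7.63).

For a Poisson distribution, the PMF gives us the probability of each outcome.

Using the PMF formula:
P(X = 9) = 0.117298

Rounded to 4 decimal places: 0.1173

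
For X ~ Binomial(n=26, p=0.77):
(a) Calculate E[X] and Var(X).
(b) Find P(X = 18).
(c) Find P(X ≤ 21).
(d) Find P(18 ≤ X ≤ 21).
(a) E[X] = 20.0200, Var(X) = 4.6046
(b) P(X = 18) = 0.110768
(c) P(X ≤ 21) = 0.747072
(d) P(18 ≤ X ≤ 21) = 0.624862

We have X ~ Binomial(n=26, p=0.77).

(a) Moments:
E[X] = 20.0200
Var(X) = 4.6046
σ = √Var(X) = 2.1458

(b) Point probability using PMF:
P(X = 18) = 0.110768

(c) Cumulative probability using CDF:
P(X ≤ 21) = F(21) = 0.747072

(d) Range probability:
P(18 ≤ X ≤ 21) = P(X ≤ 21) - P(X ≤ 17)
                   = F(21) - F(17)
                   = 0.747072 - 0.122210
                   = 0.624862

This means approximately 62.5% of outcomes fall in the interval [18, 21].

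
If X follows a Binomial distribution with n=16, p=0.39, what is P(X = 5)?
0.171488

We have X ~ Binomial(n=16, p=0.39).

For a Binomial distribution, the PMF gives us the probability of each outcome.

Using the PMF formula:
P(X = 5) = 0.171488

Rounded to 4 decimal places: 0.1715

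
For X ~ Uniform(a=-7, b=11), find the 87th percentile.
8.6600

We have X ~ Uniform(a=-7, b=11).

We want to find x such that P(X ≤ x) = 0.87.

This is the 87th percentile, which means 87% of values fall below this point.

Using the inverse CDF (quantile function):
x = F⁻¹(0.87) = 8.6600

Verification: P(X ≤ 8.6600) = 0.87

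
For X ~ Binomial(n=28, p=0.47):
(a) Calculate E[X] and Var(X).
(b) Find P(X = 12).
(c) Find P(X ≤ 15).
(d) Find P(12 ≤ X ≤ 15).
(a) E[X] = 13.1600, Var(X) = 6.9748
(b) P(X = 12) = 0.137016
(c) P(X ≤ 15) = 0.812247
(d) P(12 ≤ X ≤ 15) = 0.546251

We have X ~ Binomial(n=28, p=0.47).

(a) Moments:
E[X] = 13.1600
Var(X) = 6.9748
σ = √Var(X) = 2.6410

(b) Point probability using PMF:
P(X = 12) = 0.137016

(c) Cumulative probability using CDF:
P(X ≤ 15) = F(15) = 0.812247

(d) Range probability:
P(12 ≤ X ≤ 15) = P(X ≤ 15) - P(X ≤ 11)
                   = F(15) - F(11)
                   = 0.812247 - 0.265997
                   = 0.546251

This means approximately 54.6% of outcomes fall in the interval [12, 15].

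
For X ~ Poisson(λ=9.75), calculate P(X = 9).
0.127911

We have X ~ Poisson(λ=9.75).

For a Poisson distribution, the PMF gives us the probability of each outcome.

Using the PMF formula:
P(X = 9) = 0.127911

Rounded to 4 decimal places: 0.1279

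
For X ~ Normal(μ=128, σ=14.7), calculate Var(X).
216.0900

We have X ~ Normal(μ=128, σ=14.7).

For a Normal distribution with μ=128, σ=14.7:
Var(X) = 216.0900

The variance measures the spread of the distribution around the mean.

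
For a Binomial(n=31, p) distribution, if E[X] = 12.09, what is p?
p = 0.39

For a Binomial(n, p) distribution:
E[X] = n × p

Given n = 31 and E[X] = 12.09:
12.09 = 31 × p
p = 12.09 / 31 = 0.39

Verification: Binomial(31, 0.39) has E[X] = 12.09 ✓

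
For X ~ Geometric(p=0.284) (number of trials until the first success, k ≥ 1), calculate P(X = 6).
0.053442

We have X ~ Geometric(p=0.284) (number of trials until the first success, k ≥ 1).

For a Geometric distribution, the PMF gives us the probability of each outcome.

Using the PMF formula:
P(X = 6) = 0.053442

Rounded to 4 decimal places: 0.0534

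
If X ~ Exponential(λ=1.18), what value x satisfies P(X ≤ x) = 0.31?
0.3145

We have X ~ Exponential(λ=1.18).

We want to find x such that P(X ≤ x) = 0.31.

This is the 31st percentile, which means 31% of values fall below this point.

Using the inverse CDF (quantile function):
x = F⁻¹(0.31) = 0.3145

Verification: P(X ≤ 0.3145) = 0.31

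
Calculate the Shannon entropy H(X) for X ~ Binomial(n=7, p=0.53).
1.6938 nats

We have X ~ Binomial(n=7, p=0.53).

The Shannon entropy measures the uncertainty or information content of the distribution.

For a Binomial distribution with n=7, p=0.53:
H(X) = 1.6938 nats

(In bits, this would be 2.4436 bits.)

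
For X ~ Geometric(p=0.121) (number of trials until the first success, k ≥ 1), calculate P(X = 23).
0.007088

We have X ~ Geometric(p=0.121) (number of trials until the first success, k ≥ 1).

For a Geometric distribution, the PMF gives us the probability of each outcome.

Using the PMF formula:
P(X = 23) = 0.007088

Rounded to 4 decimal places: 0.0071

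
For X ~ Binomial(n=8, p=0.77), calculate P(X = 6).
0.308715

We have X ~ Binomial(n=8, p=0.77).

For a Binomial distribution, the PMF gives us the probability of each outcome.

Using the PMF formula:
P(X = 6) = 0.308715

Rounded to 4 decimal places: 0.3087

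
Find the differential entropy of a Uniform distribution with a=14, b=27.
2.5649 nats

We have X ~ Uniform(a=14, b=27).

The differential entropy measures the uncertainty or information content of the distribution.

For a Uniform distribution with a=14, b=27:
h(X) = 2.5649 nats

(In bits, this would be 3.7004 bits.)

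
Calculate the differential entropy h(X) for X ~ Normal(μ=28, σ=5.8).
3.1768 nats

We have X ~ Normal(μ=28, σ=5.8).

The differential entropy measures the uncertainty or information content of the distribution.

For a Normal distribution with μ=28, σ=5.8:
h(X) = 3.1768 nats

(In bits, this would be 4.5831 bits.)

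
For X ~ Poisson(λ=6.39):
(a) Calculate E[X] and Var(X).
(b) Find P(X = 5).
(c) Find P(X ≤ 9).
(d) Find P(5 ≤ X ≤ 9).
(a) E[X] = 6.3900, Var(X) = 6.3900
(b) P(X = 5) = 0.148998
(c) P(X ≤ 9) = 0.886622
(d) P(5 ≤ X ≤ 9) = 0.650389

We have X ~ Poisson(λ=6.39).

(a) Moments:
E[X] = 6.3900
Var(X) = 6.3900
σ = √Var(X) = 2.5278

(b) Point probability using PMF:
P(X = 5) = 0.148998

(c) Cumulative probability using CDF:
P(X ≤ 9) = F(9) = 0.886622

(d) Range probability:
P(5 ≤ X ≤ 9) = P(X ≤ 9) - P(X ≤ 4)
                   = F(9) - F(4)
                   = 0.886622 - 0.236234
                   = 0.650389

This means approximately 65.0% of outcomes fall in the interval [5, 9].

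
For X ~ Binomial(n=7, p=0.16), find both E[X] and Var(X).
E[X] = 1.1200, Var(X) = 0.9408

We have X ~ Binomial(n=7, p=0.16).

For a Binomial distribution with n=7, p=0.16:

Expected value:
E[X] = 1.1200

Variance:
Var(X) = 0.9408

Standard deviation:
σ = √Var(X) = 0.9699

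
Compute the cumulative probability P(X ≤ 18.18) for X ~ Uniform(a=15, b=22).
0.454286

We have X ~ Uniform(a=15, b=22).

The CDF gives us P(X ≤ k).

Using the CDF:
P(X ≤ 18.18) = 0.454286

This means there's approximately a 45.4% chance that X is at most 18.18.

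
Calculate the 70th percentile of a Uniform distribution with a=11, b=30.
24.3000

We have X ~ Uniform(a=11, b=30).

We want to find x such that P(X ≤ x) = 0.7.

This is the 70th percentile, which means 70% of values fall below this point.

Using the inverse CDF (quantile function):
x = F⁻¹(0.7) = 24.3000

Verification: P(X ≤ 24.3000) = 0.7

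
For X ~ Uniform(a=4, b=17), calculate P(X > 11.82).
0.398462

We have X ~ Uniform(a=4, b=17).

P(X > 11.82) = 1 - P(X ≤ 11.82)
                = 1 - F(11.82)
                = 1 - 0.601538
                = 0.398462

So there's approximately a 39.8% chance that X exceeds 11.82.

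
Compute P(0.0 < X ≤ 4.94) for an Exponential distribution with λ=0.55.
0.933927

We have X ~ Exponential(λ=0.55).

To find P(0.0 < X ≤ 4.94), we use:
P(0.0 < X ≤ 4.94) = P(X ≤ 4.94) - P(X ≤ 0.0)
                 = F(4.94) - F(0.0)
                 = 0.933927 - 0.000000
                 = 0.933927

So there's approximately a 93.4% chance that X falls in this range.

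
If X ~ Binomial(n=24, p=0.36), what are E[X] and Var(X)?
E[X] = 8.6400, Var(X) = 5.5296

We have X ~ Binomial(n=24, p=0.36).

For a Binomial distribution with n=24, p=0.36:

Expected value:
E[X] = 8.6400

Variance:
Var(X) = 5.5296

Standard deviation:
σ = √Var(X) = 2.3515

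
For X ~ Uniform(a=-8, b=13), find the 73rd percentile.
7.3300

We have X ~ Uniform(a=-8, b=13).

We want to find x such that P(X ≤ x) = 0.73.

This is the 73rd percentile, which means 73% of values fall below this point.

Using the inverse CDF (quantile function):
x = F⁻¹(0.73) = 7.3300

Verification: P(X ≤ 7.3300) = 0.73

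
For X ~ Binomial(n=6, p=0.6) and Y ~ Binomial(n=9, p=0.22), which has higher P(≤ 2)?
Y has higher probability (P(Y ≤ 2) = 0.6842 > P(X ≤ 2) = 0.1792)

Compute P(≤ 2) for each distribution:

X ~ Binomial(n=6, p=0.6):
P(X ≤ 2) = 0.1792

Y ~ Binomial(n=9, p=0.22):
P(Y ≤ 2) = 0.6842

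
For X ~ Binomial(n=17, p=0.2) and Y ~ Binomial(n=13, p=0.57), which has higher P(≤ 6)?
X has higher probability (P(X ≤ 6) = 0.9623 > P(Y ≤ 6) = 0.3025)

Compute P(≤ 6) for each distribution:

X ~ Binomial(n=17, p=0.2):
P(X ≤ 6) = 0.9623

Y ~ Binomial(n=13, p=0.57):
P(Y ≤ 6) = 0.3025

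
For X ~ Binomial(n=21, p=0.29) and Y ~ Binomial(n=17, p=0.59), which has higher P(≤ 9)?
X has higher probability (P(X ≤ 9) = 0.9452 > P(Y ≤ 9) = 0.3920)

Compute P(≤ 9) for each distribution:

X ~ Binomial(n=21, p=0.29):
P(X ≤ 9) = 0.9452

Y ~ Binomial(n=17, p=0.59):
P(Y ≤ 9) = 0.3920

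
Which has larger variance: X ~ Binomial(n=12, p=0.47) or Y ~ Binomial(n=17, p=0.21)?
X has larger variance (2.9892 > 2.8203)

Compute the variance for each distribution:

X ~ Binomial(n=12, p=0.47):
Var(X) = 2.9892

Y ~ Binomial(n=17, p=0.21):
Var(Y) = 2.8203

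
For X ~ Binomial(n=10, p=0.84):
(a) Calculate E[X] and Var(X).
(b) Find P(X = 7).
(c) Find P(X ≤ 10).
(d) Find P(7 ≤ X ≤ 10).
(a) E[X] = 8.4000, Var(X) = 1.3440
(b) P(X = 7) = 0.145043
(c) P(X ≤ 10) = 1.000000
(d) P(7 ≤ X ≤ 10) = 0.938642

We have X ~ Binomial(n=10, p=0.84).

(a) Moments:
E[X] = 8.4000
Var(X) = 1.3440
σ = √Var(X) = 1.1593

(b) Point probability using PMF:
P(X = 7) = 0.145043

(c) Cumulative probability using CDF:
P(X ≤ 10) = F(10) = 1.000000

(d) Range probability:
P(7 ≤ X ≤ 10) = P(X ≤ 10) - P(X ≤ 6)
                   = F(10) - F(6)
                   = 1.000000 - 0.061358
                   = 0.938642

This means approximately 93.9% of outcomes fall in the interval [7, 10].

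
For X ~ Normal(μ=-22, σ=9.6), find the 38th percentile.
-24.9326

We have X ~ Normal(μ=-22, σ=9.6).

We want to find x such that P(X ≤ x) = 0.38.

This is the 38th percentile, which means 38% of values fall below this point.

Using the inverse CDF (quantile function):
x = F⁻¹(0.38) = -24.9326

Verification: P(X ≤ -24.9326) = 0.38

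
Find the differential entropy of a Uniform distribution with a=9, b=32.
3.1355 nats

We have X ~ Uniform(a=9, b=32).

The differential entropy measures the uncertainty or information content of the distribution.

For a Uniform distribution with a=9, b=32:
h(X) = 3.1355 nats

(In bits, this would be 4.5236 bits.)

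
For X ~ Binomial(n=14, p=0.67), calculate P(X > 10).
0.269851

We have X ~ Binomial(n=14, p=0.67).

P(X > 10) = 1 - P(X ≤ 10)
                = 1 - F(10)
                = 1 - 0.730149
                = 0.269851

So there's approximately a 27.0% chance that X exceeds 10.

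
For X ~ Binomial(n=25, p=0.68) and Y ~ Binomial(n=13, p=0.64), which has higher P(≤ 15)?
Y has higher probability (P(Y ≤ 15) = 1.0000 > P(X ≤ 15) = 0.2555)

Compute P(≤ 15) for each distribution:

X ~ Binomial(n=25, p=0.68):
P(X ≤ 15) = 0.2555

Y ~ Binomial(n=13, p=0.64):
P(Y ≤ 15) = 1.0000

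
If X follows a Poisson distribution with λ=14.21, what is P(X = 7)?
0.015646

We have X ~ Poisson(λ=14.21).

For a Poisson distribution, the PMF gives us the probability of each outcome.

Using the PMF formula:
P(X = 7) = 0.015646

Rounded to 4 decimal places: 0.0156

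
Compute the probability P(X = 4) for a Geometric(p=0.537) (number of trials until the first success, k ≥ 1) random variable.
0.053299

We have X ~ Geometric(p=0.537) (number of trials until the first success, k ≥ 1).

For a Geometric distribution, the PMF gives us the probability of each outcome.

Using the PMF formula:
P(X = 4) = 0.053299

Rounded to 4 decimal places: 0.0533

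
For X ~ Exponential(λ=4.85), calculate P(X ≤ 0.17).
0.561546

We have X ~ Exponential(λ=4.85).

The CDF gives us P(X ≤ k).

Using the CDF:
P(X ≤ 0.17) = 0.561546

This means there's approximately a 56.2% chance that X is at most 0.17.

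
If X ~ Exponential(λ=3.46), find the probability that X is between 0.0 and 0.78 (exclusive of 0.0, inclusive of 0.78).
0.932714

We have X ~ Exponential(λ=3.46).

To find P(0.0 < X ≤ 0.78), we use:
P(0.0 < X ≤ 0.78) = P(X ≤ 0.78) - P(X ≤ 0.0)
                 = F(0.78) - F(0.0)
                 = 0.932714 - 0.000000
                 = 0.932714

So there's approximately a 93.3% chance that X falls in this range.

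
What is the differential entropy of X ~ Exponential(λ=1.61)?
0.5238 nats

We have X ~ Exponential(λ=1.61).

The differential entropy measures the uncertainty or information content of the distribution.

For an Exponential distribution with λ=1.61:
h(X) = 0.5238 nats

(In bits, this would be 0.7556 bits.)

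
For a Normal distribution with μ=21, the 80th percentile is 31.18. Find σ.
σ = 12.0957

For X ~ Normal(μ, σ), the p-th percentile satisfies x = μ + z_p × σ,
where z_p = Φ⁻¹(p) is the standard normal quantile.

Step 1: z_{0.8} = Φ⁻¹(0.8) = 0.8416

Step 2: Solve for σ:
31.18 = 21 + 0.8416 × σ
σ = (31.18 - 21) / 0.8416
σ = 10.18 / 0.8416
σ = 12.0957

Verification: μ + z × σ = 21 + 0.8416 × 12.0957 = 31.18 ✓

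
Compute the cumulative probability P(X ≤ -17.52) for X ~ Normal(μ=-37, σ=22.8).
0.803554

We have X ~ Normal(μ=-37, σ=22.8).

The CDF gives us P(X ≤ k).

Using the CDF:
P(X ≤ -17.52) = 0.803554

This means there's approximately a 80.4% chance that X is at most -17.52.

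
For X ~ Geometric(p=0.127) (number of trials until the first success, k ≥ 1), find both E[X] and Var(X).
E[X] = 7.8740, Var(X) = 54.1261

We have X ~ Geometric(p=0.127) (number of trials until the first success, k ≥ 1).

For a Geometric distribution with p=0.127 (number of trials until the first success, k ≥ 1):

Expected value:
E[X] = 7.8740

Variance:
Var(X) = 54.1261

Standard deviation:
σ = √Var(X) = 7.3570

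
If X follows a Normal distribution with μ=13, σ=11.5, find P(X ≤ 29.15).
0.919892

We have X ~ Normal(μ=13, σ=11.5).

The CDF gives us P(X ≤ k).

Using the CDF:
P(X ≤ 29.15) = 0.919892

This means there's approximately a 92.0% chance that X is at most 29.15.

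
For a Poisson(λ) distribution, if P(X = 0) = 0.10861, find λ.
λ = 2.2200

For a Poisson(λ) distribution, the PMF at 0 is:
P(X = 0) = λ^0 e^(-λ) / 0! = e^(-λ)

Given P(X = 0) = 0.10861:
e^(-λ) = 0.10861
-λ = ln(0.10861)
λ = -ln(0.10861) = 2.2200

Verification: e^(-2.2200) = 0.10861 ✓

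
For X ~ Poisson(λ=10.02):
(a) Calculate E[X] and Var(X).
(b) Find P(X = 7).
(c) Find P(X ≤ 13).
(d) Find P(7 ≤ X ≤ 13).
(a) E[X] = 10.0200, Var(X) = 10.0200
(b) P(X = 7) = 0.089539
(c) P(X ≤ 13) = 0.863002
(d) P(7 ≤ X ≤ 13) = 0.734117

We have X ~ Poisson(λ=10.02).

(a) Moments:
E[X] = 10.0200
Var(X) = 10.0200
σ = √Var(X) = 3.1654

(b) Point probability using PMF:
P(X = 7) = 0.089539

(c) Cumulative probability using CDF:
P(X ≤ 13) = F(13) = 0.863002

(d) Range probability:
P(7 ≤ X ≤ 13) = P(X ≤ 13) - P(X ≤ 6)
                   = F(13) - F(6)
                   = 0.863002 - 0.128885
                   = 0.734117

This means approximately 73.4% of outcomes fall in the interval [7, 13].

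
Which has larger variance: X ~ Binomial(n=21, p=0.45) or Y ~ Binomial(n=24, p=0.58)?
Y has larger variance (5.8464 > 5.1975)

Compute the variance for each distribution:

X ~ Binomial(n=21, p=0.45):
Var(X) = 5.1975

Y ~ Binomial(n=24, p=0.58):
Var(Y) = 5.8464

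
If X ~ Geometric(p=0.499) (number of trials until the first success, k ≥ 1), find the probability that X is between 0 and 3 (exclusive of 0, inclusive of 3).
0.874248

We have X ~ Geometric(p=0.499) (number of trials until the first success, k ≥ 1).

To find P(0 < X ≤ 3), we use:
P(0 < X ≤ 3) = P(X ≤ 3) - P(X ≤ 0)
                 = F(3) - F(0)
                 = 0.874248 - 0.000000
                 = 0.874248

So there's approximately a 87.4% chance that X falls in this range.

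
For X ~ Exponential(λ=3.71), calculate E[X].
0.2695

We have X ~ Exponential(λ=3.71).

For an Exponential distribution with λ=3.71:
E[X] = 0.2695

This is the expected (average) value of X.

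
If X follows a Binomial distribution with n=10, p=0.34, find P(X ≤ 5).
0.916402

We have X ~ Binomial(n=10, p=0.34).

The CDF gives us P(X ≤ k).

Using the CDF:
P(X ≤ 5) = 0.916402

This means there's approximately a 91.6% chance that X is at most 5.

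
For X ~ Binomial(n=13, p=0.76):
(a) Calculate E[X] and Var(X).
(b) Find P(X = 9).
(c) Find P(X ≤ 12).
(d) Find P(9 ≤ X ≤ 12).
(a) E[X] = 9.8800, Var(X) = 2.3712
(b) P(X = 9) = 0.200666
(c) P(X ≤ 12) = 0.971779
(d) P(9 ≤ X ≤ 12) = 0.790214

We have X ~ Binomial(n=13, p=0.76).

(a) Moments:
E[X] = 9.8800
Var(X) = 2.3712
σ = √Var(X) = 1.5399

(b) Point probability using PMF:
P(X = 9) = 0.200666

(c) Cumulative probability using CDF:
P(X ≤ 12) = F(12) = 0.971779

(d) Range probability:
P(9 ≤ X ≤ 12) = P(X ≤ 12) - P(X ≤ 8)
                   = F(12) - F(8)
                   = 0.971779 - 0.181564
                   = 0.790214

This means approximately 79.0% of outcomes fall in the interval [9, 12].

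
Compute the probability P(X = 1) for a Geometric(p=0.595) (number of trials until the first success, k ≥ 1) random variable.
0.595000

We have X ~ Geometric(p=0.595) (number of trials until the first success, k ≥ 1).

For a Geometric distribution, the PMF gives us the probability of each outcome.

Using the PMF formula:
P(X = 1) = 0.595000

Rounded to 4 decimal places: 0.5950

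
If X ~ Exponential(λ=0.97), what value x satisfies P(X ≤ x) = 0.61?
0.9707

We have X ~ Exponential(λ=0.97).

We want to find x such that P(X ≤ x) = 0.61.

This is the 61st percentile, which means 61% of values fall below this point.

Using the inverse CDF (quantile function):
x = F⁻¹(0.61) = 0.9707

Verification: P(X ≤ 0.9707) = 0.61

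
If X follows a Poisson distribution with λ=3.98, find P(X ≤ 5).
0.788248

We have X ~ Poisson(λ=3.98).

The CDF gives us P(X ≤ k).

Using the CDF:
P(X ≤ 5) = 0.788248

This means there's approximately a 78.8% chance that X is at most 5.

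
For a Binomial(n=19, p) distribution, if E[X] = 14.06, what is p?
p = 0.74

For a Binomial(n, p) distribution:
E[X] = n × p

Given n = 19 and E[X] = 14.06:
14.06 = 19 × p
p = 14.06 / 19 = 0.74

Verification: Binomial(19, 0.74) has E[X] = 14.06 ✓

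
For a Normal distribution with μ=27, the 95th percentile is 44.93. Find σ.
σ = 10.9007

For X ~ Normal(μ, σ), the p-th percentile satisfies x = μ + z_p × σ,
where z_p = Φ⁻¹(p) is the standard normal quantile.

Step 1: z_{0.95} = Φ⁻¹(0.95) = 1.6449

Step 2: Solve for σ:
44.93 = 27 + 1.6449 × σ
σ = (44.93 - 27) / 1.6449
σ = 17.93 / 1.6449
σ = 10.9007

Verification: μ + z × σ = 27 + 1.6449 × 10.9007 = 44.93 ✓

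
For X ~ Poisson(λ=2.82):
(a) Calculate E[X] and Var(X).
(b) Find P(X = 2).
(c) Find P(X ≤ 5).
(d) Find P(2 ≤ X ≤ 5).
(a) E[X] = 2.8200, Var(X) = 2.8200
(b) P(X = 2) = 0.237005
(c) P(X ≤ 5) = 0.933132
(d) P(2 ≤ X ≤ 5) = 0.705437

We have X ~ Poisson(λ=2.82).

(a) Moments:
E[X] = 2.8200
Var(X) = 2.8200
σ = √Var(X) = 1.6793

(b) Point probability using PMF:
P(X = 2) = 0.237005

(c) Cumulative probability using CDF:
P(X ≤ 5) = F(5) = 0.933132

(d) Range probability:
P(2 ≤ X ≤ 5) = P(X ≤ 5) - P(X ≤ 1)
                   = F(5) - F(1)
                   = 0.933132 - 0.227695
                   = 0.705437

This means approximately 70.5% of outcomes fall in the interval [2, 5].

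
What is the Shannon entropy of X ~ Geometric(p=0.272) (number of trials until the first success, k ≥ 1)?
2.1516 nats

We have X ~ Geometric(p=0.272) (number of trials until the first success, k ≥ 1).

The Shannon entropy measures the uncertainty or information content of the distribution.

For a Geometric distribution with p=0.272 (number of trials until the first success, k ≥ 1):
H(X) = 2.1516 nats

(In bits, this would be 3.1041 bits.)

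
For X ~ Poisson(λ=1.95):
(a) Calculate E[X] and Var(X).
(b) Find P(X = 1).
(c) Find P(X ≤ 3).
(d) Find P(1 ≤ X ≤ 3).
(a) E[X] = 1.9500, Var(X) = 1.9500
(b) P(X = 1) = 0.277434
(c) P(X ≤ 3) = 0.866031
(d) P(1 ≤ X ≤ 3) = 0.723757

We have X ~ Poisson(λ=1.95).

(a) Moments:
E[X] = 1.9500
Var(X) = 1.9500
σ = √Var(X) = 1.3964

(b) Point probability using PMF:
P(X = 1) = 0.277434

(c) Cumulative probability using CDF:
P(X ≤ 3) = F(3) = 0.866031

(d) Range probability:
P(1 ≤ X ≤ 3) = P(X ≤ 3) - P(X ≤ 0)
                   = F(3) - F(0)
                   = 0.866031 - 0.142274
                   = 0.723757

This means approximately 72.4% of outcomes fall in the interval [1, 3].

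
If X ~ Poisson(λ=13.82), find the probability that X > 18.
0.107635

We have X ~ Poisson(λ=13.82).

P(X > 18) = 1 - P(X ≤ 18)
                = 1 - F(18)
                = 1 - 0.892365
                = 0.107635

So there's approximately a 10.8% chance that X exceeds 18.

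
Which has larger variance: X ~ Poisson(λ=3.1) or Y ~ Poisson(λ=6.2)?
Y has larger variance (6.2000 > 3.1000)

Compute the variance for each distribution:

X ~ Poisson(λ=3.1):
Var(X) = 3.1000

Y ~ Poisson(λ=6.2):
Var(Y) = 6.2000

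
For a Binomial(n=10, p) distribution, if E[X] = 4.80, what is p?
p = 0.48

For a Binomial(n, p) distribution:
E[X] = n × p

Given n = 10 and E[X] = 4.80:
4.80 = 10 × p
p = 4.80 / 10 = 0.48

Verification: Binomial(10, 0.48) has E[X] = 4.80 ✓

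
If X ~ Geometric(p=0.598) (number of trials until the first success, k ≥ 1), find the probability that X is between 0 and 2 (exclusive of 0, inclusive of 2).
0.838396

We have X ~ Geometric(p=0.598) (number of trials until the first success, k ≥ 1).

To find P(0 < X ≤ 2), we use:
P(0 < X ≤ 2) = P(X ≤ 2) - P(X ≤ 0)
                 = F(2) - F(0)
                 = 0.838396 - 0.000000
                 = 0.838396

So there's approximately a 83.8% chance that X falls in this range.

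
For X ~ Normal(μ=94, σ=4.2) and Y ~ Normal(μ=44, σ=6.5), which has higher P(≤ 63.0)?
Y has higher probability (P(Y ≤ 63.0) = 0.9983 > P(X ≤ 63.0) = 0.0000)

Compute P(≤ 63.0) for each distribution:

X ~ Normal(μ=94, σ=4.2):
P(X ≤ 63.0) = 0.0000

Y ~ Normal(μ=44, σ=6.5):
P(Y ≤ 63.0) = 0.9983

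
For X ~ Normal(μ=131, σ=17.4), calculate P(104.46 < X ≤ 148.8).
0.783250

We have X ~ Normal(μ=131, σ=17.4).

To find P(104.46 < X ≤ 148.8), we use:
P(104.46 < X ≤ 148.8) = P(X ≤ 148.8) - P(X ≤ 104.46)
                 = F(148.8) - F(104.46)
                 = 0.846843 - 0.063594
                 = 0.783250

So there's approximately a 78.3% chance that X falls in this range.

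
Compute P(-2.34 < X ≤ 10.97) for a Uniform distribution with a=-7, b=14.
0.633810

We have X ~ Uniform(a=-7, b=14).

To find P(-2.34 < X ≤ 10.97), we use:
P(-2.34 < X ≤ 10.97) = P(X ≤ 10.97) - P(X ≤ -2.34)
                 = F(10.97) - F(-2.34)
                 = 0.855714 - 0.221905
                 = 0.633810

So there's approximately a 63.4% chance that X falls in this range.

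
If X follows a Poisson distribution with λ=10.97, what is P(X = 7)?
0.065284

We have X ~ Poisson(λ=10.97).

For a Poisson distribution, the PMF gives us the probability of each outcome.

Using the PMF formula:
P(X = 7) = 0.065284

Rounded to 4 decimal places: 0.0653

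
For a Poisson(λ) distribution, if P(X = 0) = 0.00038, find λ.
λ = 7.8753

For a Poisson(λ) distribution, the PMF at 0 is:
P(X = 0) = λ^0 e^(-λ) / 0! = e^(-λ)

Given P(X = 0) = 0.00038:
e^(-λ) = 0.00038
-λ = ln(0.00038)
λ = -ln(0.00038) = 7.8753

Verification: e^(-7.8753) = 0.00038 ✓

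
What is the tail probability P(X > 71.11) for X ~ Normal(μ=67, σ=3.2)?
0.099505

We have X ~ Normal(μ=67, σ=3.2).

P(X > 71.11) = 1 - P(X ≤ 71.11)
                = 1 - F(71.11)
                = 1 - 0.900495
                = 0.099505

So there's approximately a 10.0% chance that X exceeds 71.11.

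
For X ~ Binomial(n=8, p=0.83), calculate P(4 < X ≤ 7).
0.741984

We have X ~ Binomial(n=8, p=0.83).

To find P(4 < X ≤ 7), we use:
P(4 < X ≤ 7) = P(X ≤ 7) - P(X ≤ 4)
                 = F(7) - F(4)
                 = 0.774771 - 0.032786
                 = 0.741984

So there's approximately a 74.2% chance that X falls in this range.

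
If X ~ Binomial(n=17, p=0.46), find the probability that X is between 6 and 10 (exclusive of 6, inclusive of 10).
0.641527

We have X ~ Binomial(n=17, p=0.46).

To find P(6 < X ≤ 10), we use:
P(6 < X ≤ 10) = P(X ≤ 10) - P(X ≤ 6)
                 = F(10) - F(6)
                 = 0.903841 - 0.262314
                 = 0.641527

So there's approximately a 64.2% chance that X falls in this range.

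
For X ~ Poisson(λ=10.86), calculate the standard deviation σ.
3.2955

We have X ~ Poisson(λ=10.86).

For a Poisson distribution with λ=10.86:
σ = √Var(X) = 3.2955

The standard deviation is the square root of the variance.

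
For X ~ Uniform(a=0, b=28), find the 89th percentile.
24.9200

We have X ~ Uniform(a=0, b=28).

We want to find x such that P(X ≤ x) = 0.89.

This is the 89th percentile, which means 89% of values fall below this point.

Using the inverse CDF (quantile function):
x = F⁻¹(0.89) = 24.9200

Verification: P(X ≤ 24.9200) = 0.89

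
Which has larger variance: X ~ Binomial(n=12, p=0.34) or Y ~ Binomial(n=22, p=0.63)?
Y has larger variance (5.1282 > 2.6928)

Compute the variance for each distribution:

X ~ Binomial(n=12, p=0.34):
Var(X) = 2.6928

Y ~ Binomial(n=22, p=0.63):
Var(Y) = 5.1282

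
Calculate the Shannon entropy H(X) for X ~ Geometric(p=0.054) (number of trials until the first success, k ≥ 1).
3.8913 nats

We have X ~ Geometric(p=0.054) (number of trials until the first success, k ≥ 1).

The Shannon entropy measures the uncertainty or information content of the distribution.

For a Geometric distribution with p=0.054 (number of trials until the first success, k ≥ 1):
H(X) = 3.8913 nats

(In bits, this would be 5.6139 bits.)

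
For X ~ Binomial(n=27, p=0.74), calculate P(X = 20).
0.172932

We have X ~ Binomial(n=27, p=0.74).

For a Binomial distribution, the PMF gives us the probability of each outcome.

Using the PMF formula:
P(X = 20) = 0.172932

Rounded to 4 decimal places: 0.1729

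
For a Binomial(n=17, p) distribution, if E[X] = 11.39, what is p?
p = 0.67

For a Binomial(n, p) distribution:
E[X] = n × p

Given n = 17 and E[X] = 11.39:
11.39 = 17 × p
p = 11.39 / 17 = 0.67

Verification: Binomial(17, 0.67) has E[X] = 11.39 ✓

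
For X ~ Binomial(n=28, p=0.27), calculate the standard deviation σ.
2.3492

We have X ~ Binomial(n=28, p=0.27).

For a Binomial distribution with n=28, p=0.27:
σ = √Var(X) = 2.3492

The standard deviation is the square root of the variance.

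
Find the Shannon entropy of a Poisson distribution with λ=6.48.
2.3391 nats

We have X ~ Poisson(λ=6.48).

The Shannon entropy measures the uncertainty or information content of the distribution.

For a Poisson distribution with λ=6.48:
H(X) = 2.3391 nats

(In bits, this would be 3.3746 bits.)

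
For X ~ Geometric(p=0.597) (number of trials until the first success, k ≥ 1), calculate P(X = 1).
0.597000

We have X ~ Geometric(p=0.597) (number of trials until the first success, k ≥ 1).

For a Geometric distribution, the PMF gives us the probability of each outcome.

Using the PMF formula:
P(X = 1) = 0.597000

Rounded to 4 decimal places: 0.5970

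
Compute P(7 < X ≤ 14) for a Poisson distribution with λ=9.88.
0.691416

We have X ~ Poisson(λ=9.88).

To find P(7 < X ≤ 14), we use:
P(7 < X ≤ 14) = P(X ≤ 14) - P(X ≤ 7)
                 = F(14) - F(7)
                 = 0.922641 - 0.231225
                 = 0.691416

So there's approximately a 69.1% chance that X falls in this range.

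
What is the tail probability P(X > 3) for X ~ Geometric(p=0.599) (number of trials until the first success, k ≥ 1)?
0.064481

We have X ~ Geometric(p=0.599) (number of trials until the first success, k ≥ 1).

P(X > 3) = 1 - P(X ≤ 3)
                = 1 - F(3)
                = 1 - 0.935519
                = 0.064481

So there's approximately a 6.4% chance that X exceeds 3.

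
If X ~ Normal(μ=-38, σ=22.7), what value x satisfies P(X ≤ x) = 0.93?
-4.4995

We have X ~ Normal(μ=-38, σ=22.7).

We want to find x such that P(X ≤ x) = 0.93.

This is the 93rd percentile, which means 93% of values fall below this point.

Using the inverse CDF (quantile function):
x = F⁻¹(0.93) = -4.4995

Verification: P(X ≤ -4.4995) = 0.93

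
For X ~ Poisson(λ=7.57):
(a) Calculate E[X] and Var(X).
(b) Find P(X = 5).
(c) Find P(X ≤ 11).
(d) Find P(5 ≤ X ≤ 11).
(a) E[X] = 7.5700, Var(X) = 7.5700
(b) P(X = 5) = 0.106829
(c) P(X ≤ 11) = 0.916595
(d) P(5 ≤ X ≤ 11) = 0.789555

We have X ~ Poisson(λ=7.57).

(a) Moments:
E[X] = 7.5700
Var(X) = 7.5700
σ = √Var(X) = 2.7514

(b) Point probability using PMF:
P(X = 5) = 0.106829

(c) Cumulative probability using CDF:
P(X ≤ 11) = F(11) = 0.916595

(d) Range probability:
P(5 ≤ X ≤ 11) = P(X ≤ 11) - P(X ≤ 4)
                   = F(11) - F(4)
                   = 0.916595 - 0.127040
                   = 0.789555

This means approximately 79.0% of outcomes fall in the interval [5, 11].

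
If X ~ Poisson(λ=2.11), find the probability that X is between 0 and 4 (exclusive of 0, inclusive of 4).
0.815639

We have X ~ Poisson(λ=2.11).

To find P(0 < X ≤ 4), we use:
P(0 < X ≤ 4) = P(X ≤ 4) - P(X ≤ 0)
                 = F(4) - F(0)
                 = 0.936877 - 0.121238
                 = 0.815639

So there's approximately a 81.6% chance that X falls in this range.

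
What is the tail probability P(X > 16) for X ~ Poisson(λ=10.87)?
0.051296

We have X ~ Poisson(λ=10.87).

P(X > 16) = 1 - P(X ≤ 16)
                = 1 - F(16)
                = 1 - 0.948704
                = 0.051296

So there's approximately a 5.1% chance that X exceeds 16.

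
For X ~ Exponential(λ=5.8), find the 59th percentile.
0.1537

We have X ~ Exponential(λ=5.8).

We want to find x such that P(X ≤ x) = 0.59.

This is the 59th percentile, which means 59% of values fall below this point.

Using the inverse CDF (quantile function):
x = F⁻¹(0.59) = 0.1537

Verification: P(X ≤ 0.1537) = 0.59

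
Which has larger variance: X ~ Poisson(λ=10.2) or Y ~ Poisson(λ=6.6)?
X has larger variance (10.2000 > 6.6000)

Compute the variance for each distribution:

X ~ Poisson(λ=10.2):
Var(X) = 10.2000

Y ~ Poisson(λ=6.6):
Var(Y) = 6.6000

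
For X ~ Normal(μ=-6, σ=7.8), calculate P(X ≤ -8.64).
0.367508

We have X ~ Normal(μ=-6, σ=7.8).

The CDF gives us P(X ≤ k).

Using the CDF:
P(X ≤ -8.64) = 0.367508

This means there's approximately a 36.8% chance that X is at most -8.64.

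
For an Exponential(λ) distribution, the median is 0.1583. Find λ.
λ = 4.3787

For X ~ Exponential(λ), the CDF is F(x) = 1 - e^(-λx).
The median m satisfies F(m) = 0.5:
1 - e^(-λm) = 0.5
e^(-λm) = 0.5
λm = ln(2)
m = ln(2) / λ

Given m = 0.1583:
λ = ln(2) / 0.1583 = 0.693147 / 0.1583 = 4.3787

Verification: ln(2) / 4.3787 = 0.1583 ✓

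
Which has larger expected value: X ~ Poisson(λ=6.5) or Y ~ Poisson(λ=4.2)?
X has larger mean (6.5000 > 4.2000)

Compute the expected value for each distribution:

X ~ Poisson(λ=6.5):
E[X] = 6.5000

Y ~ Poisson(λ=4.2):
E[Y] = 4.2000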